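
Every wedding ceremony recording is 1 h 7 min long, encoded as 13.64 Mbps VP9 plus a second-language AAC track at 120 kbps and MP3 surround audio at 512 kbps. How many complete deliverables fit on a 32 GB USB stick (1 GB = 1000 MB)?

1 h 7 min = 67 min = 4020 s
Audio total: 120 + 512 = 632 kbps = 0.632 Mbps.
Total bitrate: 14.272 Mbps.
Per item: 14.272 Mbps × 4020 s = 57,373 Mb = 7,172 MB.
Capacity: 32 GB = 256,000 Mb; 4.46 items → 4 complete.

4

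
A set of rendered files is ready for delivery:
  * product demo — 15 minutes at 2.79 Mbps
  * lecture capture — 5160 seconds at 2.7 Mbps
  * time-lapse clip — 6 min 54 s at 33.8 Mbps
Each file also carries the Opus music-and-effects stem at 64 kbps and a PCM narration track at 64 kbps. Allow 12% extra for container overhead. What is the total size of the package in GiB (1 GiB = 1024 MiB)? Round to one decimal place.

Audio total: 64 + 64 = 128 kbps = 0.128 Mbps.
product demo: 2.918 Mbps × 900 s × 1.12 = 2941.3 Mb
lecture capture: 2.828 Mbps × 5160 s × 1.12 = 16343.6 Mb
time-lapse clip: 33.928 Mbps × 414 s × 1.12 = 15731.7 Mb
Total: 35016.7 Mb = 4377.1 MB.
= 4.076 GiB.

4.1 GiB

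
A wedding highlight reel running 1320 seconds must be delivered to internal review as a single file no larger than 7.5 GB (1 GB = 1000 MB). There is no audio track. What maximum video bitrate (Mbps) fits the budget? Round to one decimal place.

45.5 Mbps

Budget: 7.5 GB = 60000.0 Mb.
Total bitrate budget: 60000.0 Mb / 1320 s = 45.455 Mbps.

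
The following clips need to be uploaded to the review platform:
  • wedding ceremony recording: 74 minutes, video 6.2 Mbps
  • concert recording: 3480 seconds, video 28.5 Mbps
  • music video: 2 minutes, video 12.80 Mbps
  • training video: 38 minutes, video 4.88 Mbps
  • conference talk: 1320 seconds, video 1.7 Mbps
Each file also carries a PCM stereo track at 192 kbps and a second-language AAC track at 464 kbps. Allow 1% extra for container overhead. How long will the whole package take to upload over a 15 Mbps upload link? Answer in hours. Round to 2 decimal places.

2.79 hours

Audio total: 192 + 464 = 656 kbps = 0.656 Mbps.
wedding ceremony recording: 6.856 Mbps × 4440 s × 1.01 = 30745.0 Mb
concert recording: 29.156 Mbps × 3480 s × 1.01 = 102477.5 Mb
music video: 13.456 Mbps × 120 s × 1.01 = 1630.9 Mb
training video: 5.536 Mbps × 2280 s × 1.01 = 12748.3 Mb
conference talk: 2.356 Mbps × 1320 s × 1.01 = 3141.0 Mb
Total: 150742.7 Mb = 18842.8 MB.
At 15 Mbps: 150742.7 / 15 = 10050 s ≈ 2.79 hours.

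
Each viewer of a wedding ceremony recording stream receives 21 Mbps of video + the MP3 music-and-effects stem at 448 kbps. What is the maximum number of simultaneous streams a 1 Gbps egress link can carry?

46

Audio: 448 kbps = 0.448 Mbps.
Per-viewer media rate: 21.448 Mbps.
1 Gbps = 1,000 Mbps; 1,000 / 21.448 = 46.62 → 46 viewers.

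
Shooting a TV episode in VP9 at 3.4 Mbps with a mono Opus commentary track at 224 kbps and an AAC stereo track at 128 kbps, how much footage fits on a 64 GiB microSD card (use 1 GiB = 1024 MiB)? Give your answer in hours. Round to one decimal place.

40.7 hours

Audio total: 224 + 128 = 352 kbps = 0.352 Mbps.
Total bitrate: 3.4 + 0.352 = 3.752 Mbps.
Capacity: 64 GiB = 549,756 Mb.
Recording time: 549,756 / 3.752 = 146,523 s ≈ 40.7 hours.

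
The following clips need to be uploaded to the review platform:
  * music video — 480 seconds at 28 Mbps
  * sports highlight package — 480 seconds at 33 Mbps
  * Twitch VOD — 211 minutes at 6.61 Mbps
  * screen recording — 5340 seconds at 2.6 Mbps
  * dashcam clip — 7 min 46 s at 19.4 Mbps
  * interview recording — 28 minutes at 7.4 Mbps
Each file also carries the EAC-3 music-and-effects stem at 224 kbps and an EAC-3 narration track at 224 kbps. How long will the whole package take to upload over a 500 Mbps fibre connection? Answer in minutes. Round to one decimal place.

Audio total: 224 + 224 = 448 kbps = 0.448 Mbps.
music video: 28.448 Mbps × 480 s = 13655.0 Mb
sports highlight package: 33.448 Mbps × 480 s = 16055.0 Mb
Twitch VOD: 7.058 Mbps × 12660 s = 89354.3 Mb
screen recording: 3.048 Mbps × 5340 s = 16276.3 Mb
dashcam clip: 19.848 Mbps × 466 s = 9249.2 Mb
interview recording: 7.848 Mbps × 1680 s = 13184.6 Mb
Total: 157774.5 Mb = 19721.8 MB.
At 500 Mbps: 157774.5 / 500 = 316 s ≈ 5.26 minutes.

5.3 minutes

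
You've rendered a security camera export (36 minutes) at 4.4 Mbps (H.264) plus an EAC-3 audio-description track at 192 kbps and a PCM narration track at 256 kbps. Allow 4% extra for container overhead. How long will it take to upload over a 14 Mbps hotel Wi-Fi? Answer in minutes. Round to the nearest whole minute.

36 min = 2160 s
Audio total: 192 + 256 = 448 kbps = 0.448 Mbps.
Total bitrate: 4.848 Mbps.
File: 4.848 Mbps × 2160 s = 10471.7 Mb.
With 4% container overhead: ×1.04. → 10890.5 Mb.
At 14 Mbps: 10890.5 / 14 = 777.9 s ≈ 13 minutes.

13 minutes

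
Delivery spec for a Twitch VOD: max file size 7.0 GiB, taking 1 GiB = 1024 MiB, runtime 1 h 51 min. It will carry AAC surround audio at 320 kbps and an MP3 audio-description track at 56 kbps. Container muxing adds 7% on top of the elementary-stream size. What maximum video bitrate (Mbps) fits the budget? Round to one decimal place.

8.1 Mbps

Budget: 7.0 GiB = 60129.5 Mb.
Stream payload after overhead: 60129.5 / 1.07 = 56195.8 Mb.
1 h 51 min = 111 min = 6660 s
Total bitrate budget: 56195.8 Mb / 6660 s = 8.438 Mbps.
Audio total: 320 + 56 = 376 kbps = 0.376 Mbps.
Video: 8.438 − 0.376 = 8.062 Mbps.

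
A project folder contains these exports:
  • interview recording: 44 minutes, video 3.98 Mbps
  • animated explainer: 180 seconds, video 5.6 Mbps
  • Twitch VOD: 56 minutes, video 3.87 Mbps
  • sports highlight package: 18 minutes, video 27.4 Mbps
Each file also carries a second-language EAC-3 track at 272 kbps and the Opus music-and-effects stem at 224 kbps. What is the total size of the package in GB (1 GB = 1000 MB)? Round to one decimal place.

7.2 GB

Audio total: 272 + 224 = 496 kbps = 0.496 Mbps.
interview recording: 4.476 Mbps × 2640 s = 11816.6 Mb
animated explainer: 6.096 Mbps × 180 s = 1097.3 Mb
Twitch VOD: 4.366 Mbps × 3360 s = 14669.8 Mb
sports highlight package: 27.896 Mbps × 1080 s = 30127.7 Mb
Total: 57711.4 Mb = 7213.9 MB.
= 7.214 GB.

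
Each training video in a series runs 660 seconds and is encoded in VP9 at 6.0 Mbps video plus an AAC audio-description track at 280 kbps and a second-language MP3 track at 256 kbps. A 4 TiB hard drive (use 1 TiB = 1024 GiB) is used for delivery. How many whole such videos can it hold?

Audio total: 280 + 256 = 536 kbps = 0.536 Mbps.
Total bitrate: 6.536 Mbps.
Per item: 6.536 Mbps × 660 s = 4,314 Mb = 539.2 MB.
Capacity: 4 TiB = 35,184,372 Mb; 8156.31 items → 8156 complete.

8156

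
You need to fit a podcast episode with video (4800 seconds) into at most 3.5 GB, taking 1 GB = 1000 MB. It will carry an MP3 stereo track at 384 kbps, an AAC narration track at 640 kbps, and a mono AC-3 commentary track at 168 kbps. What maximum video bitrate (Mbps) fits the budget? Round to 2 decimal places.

Budget: 3.5 GB = 28000.0 Mb.
Total bitrate budget: 28000.0 Mb / 4800 s = 5.833 Mbps.
Audio total: 384 + 640 + 168 = 1192 kbps = 1.192 Mbps.
Video: 5.833 − 1.192 = 4.641 Mbps.

4.64 Mbps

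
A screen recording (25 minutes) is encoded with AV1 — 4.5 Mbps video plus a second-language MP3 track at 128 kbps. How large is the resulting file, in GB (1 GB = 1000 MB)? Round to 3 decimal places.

0.868 GB

25 min = 1500 s
Audio: 128 kbps = 0.128 Mbps.
Total bitrate: 4.5 + 0.128 = 4.628 Mbps.
Stream data: 4.628 Mbps × 1500 s = 6942.0 Mb.
6,942 Mb ÷ 8 = 867.8 MB → 0.8678 GB.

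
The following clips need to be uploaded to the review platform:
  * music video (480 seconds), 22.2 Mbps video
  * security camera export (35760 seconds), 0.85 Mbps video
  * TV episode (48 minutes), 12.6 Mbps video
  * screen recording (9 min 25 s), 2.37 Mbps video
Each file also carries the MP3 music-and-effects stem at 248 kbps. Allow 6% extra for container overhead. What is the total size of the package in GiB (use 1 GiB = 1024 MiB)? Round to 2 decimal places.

Audio: 248 kbps = 0.248 Mbps.
music video: 22.448 Mbps × 480 s × 1.06 = 11421.5 Mb
security camera export: 1.098 Mbps × 35760 s × 1.06 = 41620.3 Mb
TV episode: 12.848 Mbps × 2880 s × 1.06 = 39222.4 Mb
screen recording: 2.618 Mbps × 565 s × 1.06 = 1567.9 Mb
Total: 93832.2 Mb = 11729.0 MB.
= 10.92 GiB.

10.92 GiB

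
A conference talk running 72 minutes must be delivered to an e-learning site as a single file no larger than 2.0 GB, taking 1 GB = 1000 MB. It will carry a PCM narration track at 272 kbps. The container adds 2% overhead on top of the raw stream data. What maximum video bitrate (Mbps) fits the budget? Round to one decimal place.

3.4 Mbps

Budget: 2.0 GB = 16000.0 Mb.
Stream payload after overhead: 16000.0 / 1.02 = 15686.3 Mb.
72 min = 4320 s
Total bitrate budget: 15686.3 Mb / 4320 s = 3.631 Mbps.
Audio: 272 kbps = 0.272 Mbps.
Video: 3.631 − 0.272 = 3.359 Mbps.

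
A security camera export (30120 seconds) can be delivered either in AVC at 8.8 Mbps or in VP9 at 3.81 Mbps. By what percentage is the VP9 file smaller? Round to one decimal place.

56.7%

AVC: 8.800 Mbps × 30120 s = 265056.0 Mb = 33.132 GB.
VP9: 3.810 Mbps × 30120 s = 114757.2 Mb = 14.345 GB.
Reduction: (1 − 14.345/33.132) × 100 = 56.70%.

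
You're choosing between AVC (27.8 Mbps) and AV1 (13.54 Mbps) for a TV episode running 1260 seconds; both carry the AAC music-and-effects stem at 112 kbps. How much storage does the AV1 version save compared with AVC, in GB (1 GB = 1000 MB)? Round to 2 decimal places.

2.25 GB

Audio: 112 kbps = 0.112 Mbps.
AVC: 27.912 Mbps × 1260 s = 35169.1 Mb = 4.396 GB.
AV1: 13.652 Mbps × 1260 s = 17201.5 Mb = 2.150 GB.
Saving: 4.396 − 2.150 = 2.246 GB.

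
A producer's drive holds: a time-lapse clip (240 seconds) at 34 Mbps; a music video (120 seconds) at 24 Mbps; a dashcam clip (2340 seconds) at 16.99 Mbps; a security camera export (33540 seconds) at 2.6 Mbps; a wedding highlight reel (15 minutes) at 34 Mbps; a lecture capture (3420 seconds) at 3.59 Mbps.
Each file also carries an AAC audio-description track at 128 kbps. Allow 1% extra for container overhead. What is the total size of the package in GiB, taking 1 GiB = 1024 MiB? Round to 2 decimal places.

Audio: 128 kbps = 0.128 Mbps.
time-lapse clip: 34.128 Mbps × 240 s × 1.01 = 8272.6 Mb
music video: 24.128 Mbps × 120 s × 1.01 = 2924.3 Mb
dashcam clip: 17.118 Mbps × 2340 s × 1.01 = 40456.7 Mb
security camera export: 2.728 Mbps × 33540 s × 1.01 = 92412.1 Mb
wedding highlight reel: 34.128 Mbps × 900 s × 1.01 = 31022.4 Mb
lecture capture: 3.718 Mbps × 3420 s × 1.01 = 12842.7 Mb
Total: 187930.8 Mb = 23491.3 MB.
= 21.88 GiB.

21.88 GiB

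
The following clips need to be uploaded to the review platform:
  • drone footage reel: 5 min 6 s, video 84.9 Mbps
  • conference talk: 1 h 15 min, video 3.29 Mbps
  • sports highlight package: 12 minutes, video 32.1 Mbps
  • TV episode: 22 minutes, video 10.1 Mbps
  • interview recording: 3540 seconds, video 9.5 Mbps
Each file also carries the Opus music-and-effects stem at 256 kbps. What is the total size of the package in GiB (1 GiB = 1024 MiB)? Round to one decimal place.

13.2 GiB

Audio: 256 kbps = 0.256 Mbps.
drone footage reel: 85.156 Mbps × 306 s = 26057.7 Mb
conference talk: 3.546 Mbps × 4500 s = 15957.0 Mb
sports highlight package: 32.356 Mbps × 720 s = 23296.3 Mb
TV episode: 10.356 Mbps × 1320 s = 13669.9 Mb
interview recording: 9.756 Mbps × 3540 s = 34536.2 Mb
Total: 113517.2 Mb = 14189.7 MB.
= 13.22 GiB.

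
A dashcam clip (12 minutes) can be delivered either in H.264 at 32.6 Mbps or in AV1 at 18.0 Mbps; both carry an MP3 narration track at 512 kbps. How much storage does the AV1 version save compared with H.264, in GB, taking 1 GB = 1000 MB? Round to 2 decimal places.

12 min = 720 s
Audio: 512 kbps = 0.512 Mbps.
H.264: 33.112 Mbps × 720 s = 23840.6 Mb = 2.980 GB.
AV1: 18.512 Mbps × 720 s = 13328.6 Mb = 1.666 GB.
Saving: 2.980 − 1.666 = 1.314 GB.

1.31 GB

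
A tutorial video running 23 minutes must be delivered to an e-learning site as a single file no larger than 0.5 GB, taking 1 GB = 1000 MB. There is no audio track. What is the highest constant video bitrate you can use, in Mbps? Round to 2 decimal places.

Budget: 0.5 GB = 4000.0 Mb.
23 min = 1380 s
Total bitrate budget: 4000.0 Mb / 1380 s = 2.899 Mbps.

2.90 Mbps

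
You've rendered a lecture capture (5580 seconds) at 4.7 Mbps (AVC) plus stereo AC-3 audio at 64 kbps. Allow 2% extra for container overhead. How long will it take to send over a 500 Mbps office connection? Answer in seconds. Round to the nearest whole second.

54 seconds

Audio: 64 kbps = 0.064 Mbps.
Total bitrate: 4.764 Mbps.
File: 4.764 Mbps × 5580 s = 26583.1 Mb.
With 2% container overhead: ×1.02. → 27114.8 Mb.
At 500 Mbps: 27114.8 / 500 = 54.2 s ≈ 54.2 seconds.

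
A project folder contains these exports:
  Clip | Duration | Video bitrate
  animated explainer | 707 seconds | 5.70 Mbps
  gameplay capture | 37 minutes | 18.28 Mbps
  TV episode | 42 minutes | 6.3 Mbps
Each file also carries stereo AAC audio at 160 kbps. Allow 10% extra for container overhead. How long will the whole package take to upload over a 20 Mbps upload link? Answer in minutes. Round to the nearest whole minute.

56 minutes

Audio: 160 kbps = 0.160 Mbps.
animated explainer: 5.860 Mbps × 707 s × 1.10 = 4557.3 Mb
gameplay capture: 18.440 Mbps × 2220 s × 1.10 = 45030.5 Mb
TV episode: 6.460 Mbps × 2520 s × 1.10 = 17907.1 Mb
Total: 67494.9 Mb = 8436.9 MB.
At 20 Mbps: 67494.9 / 20 = 3375 s ≈ 56.2 minutes.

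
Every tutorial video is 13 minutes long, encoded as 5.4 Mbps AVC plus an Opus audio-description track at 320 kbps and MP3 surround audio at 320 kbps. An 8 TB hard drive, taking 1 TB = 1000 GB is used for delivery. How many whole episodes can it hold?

13584

13 min = 780 s
Audio total: 320 + 320 = 640 kbps = 0.640 Mbps.
Total bitrate: 6.040 Mbps.
Per item: 6.040 Mbps × 780 s = 4,711 Mb = 588.9 MB.
Capacity: 8 TB = 64,000,000 Mb; 13584.65 items → 13584 complete.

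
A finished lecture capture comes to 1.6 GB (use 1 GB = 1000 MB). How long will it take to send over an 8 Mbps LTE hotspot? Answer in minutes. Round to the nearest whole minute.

27 minutes

File: 1.6 GB = 12800.0 Mb.
At 8 Mbps: 12800.0 / 8 = 1600.0 s ≈ 26.7 minutes.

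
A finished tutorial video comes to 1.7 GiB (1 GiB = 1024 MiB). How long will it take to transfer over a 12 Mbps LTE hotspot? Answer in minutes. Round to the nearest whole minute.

20 minutes

File: 1.7 GiB = 14602.9 Mb.
At 12 Mbps: 14602.9 / 12 = 1216.9 s ≈ 20.3 minutes.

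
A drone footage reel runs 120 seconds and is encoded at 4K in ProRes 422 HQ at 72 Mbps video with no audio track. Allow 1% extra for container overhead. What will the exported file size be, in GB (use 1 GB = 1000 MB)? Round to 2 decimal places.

1.09 GB

Total bitrate: 72 Mbps.
Stream data: 72.000 Mbps × 120 s = 8640.0 Mb.
With 1% container overhead: ×1.01.
8,726 Mb ÷ 8 = 1,091 MB → 1.091 GB.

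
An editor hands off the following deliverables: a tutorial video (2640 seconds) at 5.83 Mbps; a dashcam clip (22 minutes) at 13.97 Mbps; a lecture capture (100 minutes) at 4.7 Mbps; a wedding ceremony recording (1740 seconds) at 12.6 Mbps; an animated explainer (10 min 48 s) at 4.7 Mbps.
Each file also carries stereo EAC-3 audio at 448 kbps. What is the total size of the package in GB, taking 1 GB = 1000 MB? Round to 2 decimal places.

11.57 GB

Audio: 448 kbps = 0.448 Mbps.
tutorial video: 6.278 Mbps × 2640 s = 16573.9 Mb
dashcam clip: 14.418 Mbps × 1320 s = 19031.8 Mb
lecture capture: 5.148 Mbps × 6000 s = 30888.0 Mb
wedding ceremony recording: 13.048 Mbps × 1740 s = 22703.5 Mb
animated explainer: 5.148 Mbps × 648 s = 3335.9 Mb
Total: 92533.1 Mb = 11566.6 MB.
= 11.57 GB.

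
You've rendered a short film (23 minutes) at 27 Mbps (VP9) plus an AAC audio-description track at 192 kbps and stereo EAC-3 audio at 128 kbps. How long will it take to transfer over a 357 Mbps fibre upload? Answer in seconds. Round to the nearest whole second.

23 min = 1380 s
Audio total: 192 + 128 = 320 kbps = 0.320 Mbps.
Total bitrate: 27.320 Mbps.
File: 27.320 Mbps × 1380 s = 37701.6 Mb.
At 357 Mbps: 37701.6 / 357 = 105.6 s ≈ 106 seconds.

106 seconds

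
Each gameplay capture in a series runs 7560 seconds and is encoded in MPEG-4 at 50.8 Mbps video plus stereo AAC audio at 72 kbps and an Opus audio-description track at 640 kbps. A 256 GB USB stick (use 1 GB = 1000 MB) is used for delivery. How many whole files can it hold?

Audio total: 72 + 640 = 712 kbps = 0.712 Mbps.
Total bitrate: 51.512 Mbps.
Per item: 51.512 Mbps × 7560 s = 389,431 Mb = 48,679 MB.
Capacity: 256 GB = 2,048,000 Mb; 5.26 items → 5 complete.

5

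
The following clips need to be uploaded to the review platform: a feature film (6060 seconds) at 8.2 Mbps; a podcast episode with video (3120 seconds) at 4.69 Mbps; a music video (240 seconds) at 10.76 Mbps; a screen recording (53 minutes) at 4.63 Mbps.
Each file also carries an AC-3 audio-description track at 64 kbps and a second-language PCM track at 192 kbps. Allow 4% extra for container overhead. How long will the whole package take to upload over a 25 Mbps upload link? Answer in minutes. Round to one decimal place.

58.8 minutes

Audio total: 64 + 192 = 256 kbps = 0.256 Mbps.
feature film: 8.456 Mbps × 6060 s × 1.04 = 53293.1 Mb
podcast episode with video: 4.946 Mbps × 3120 s × 1.04 = 16048.8 Mb
music video: 11.016 Mbps × 240 s × 1.04 = 2749.6 Mb
screen recording: 4.886 Mbps × 3180 s × 1.04 = 16159.0 Mb
Total: 88250.4 Mb = 11031.3 MB.
At 25 Mbps: 88250.4 / 25 = 3530 s ≈ 58.8 minutes.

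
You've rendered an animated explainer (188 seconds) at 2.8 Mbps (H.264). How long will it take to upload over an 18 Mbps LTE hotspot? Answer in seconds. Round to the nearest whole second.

File: 2.800 Mbps × 188 s = 526.4 Mb.
At 18 Mbps: 526.4 / 18 = 29.2 s ≈ 29.2 seconds.

29 seconds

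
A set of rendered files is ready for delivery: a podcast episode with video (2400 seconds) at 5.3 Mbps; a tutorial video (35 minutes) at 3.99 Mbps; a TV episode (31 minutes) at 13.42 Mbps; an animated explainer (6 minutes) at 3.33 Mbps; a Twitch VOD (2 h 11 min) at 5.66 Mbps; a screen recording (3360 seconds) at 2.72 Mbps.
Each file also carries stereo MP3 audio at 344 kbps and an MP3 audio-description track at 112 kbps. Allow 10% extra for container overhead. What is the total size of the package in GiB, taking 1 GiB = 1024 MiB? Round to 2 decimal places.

13.97 GiB

Audio total: 344 + 112 = 456 kbps = 0.456 Mbps.
podcast episode with video: 5.756 Mbps × 2400 s × 1.10 = 15195.8 Mb
tutorial video: 4.446 Mbps × 2100 s × 1.10 = 10270.3 Mb
TV episode: 13.876 Mbps × 1860 s × 1.10 = 28390.3 Mb
animated explainer: 3.786 Mbps × 360 s × 1.10 = 1499.3 Mb
Twitch VOD: 6.116 Mbps × 7860 s × 1.10 = 52878.9 Mb
screen recording: 3.176 Mbps × 3360 s × 1.10 = 11738.5 Mb
Total: 119973.1 Mb = 14996.6 MB.
= 13.97 GiB.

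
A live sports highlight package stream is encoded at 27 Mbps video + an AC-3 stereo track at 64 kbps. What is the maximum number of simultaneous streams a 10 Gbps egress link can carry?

369

Audio: 64 kbps = 0.064 Mbps.
Per-viewer media rate: 27.064 Mbps.
10 Gbps = 10,000 Mbps; 10,000 / 27.064 = 369.49 → 369 viewers.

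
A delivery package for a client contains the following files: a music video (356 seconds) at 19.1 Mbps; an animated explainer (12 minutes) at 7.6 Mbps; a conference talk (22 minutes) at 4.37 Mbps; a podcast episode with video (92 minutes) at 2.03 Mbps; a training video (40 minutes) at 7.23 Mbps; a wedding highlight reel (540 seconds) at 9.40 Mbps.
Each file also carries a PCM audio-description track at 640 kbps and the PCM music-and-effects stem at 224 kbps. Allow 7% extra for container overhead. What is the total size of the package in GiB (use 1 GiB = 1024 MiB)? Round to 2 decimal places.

7.61 GiB

Audio total: 640 + 224 = 864 kbps = 0.864 Mbps.
music video: 19.964 Mbps × 356 s × 1.07 = 7604.7 Mb
animated explainer: 8.464 Mbps × 720 s × 1.07 = 6520.7 Mb
conference talk: 5.234 Mbps × 1320 s × 1.07 = 7392.5 Mb
podcast episode with video: 2.894 Mbps × 5520 s × 1.07 = 17093.1 Mb
training video: 8.094 Mbps × 2400 s × 1.07 = 20785.4 Mb
wedding highlight reel: 10.264 Mbps × 540 s × 1.07 = 5930.5 Mb
Total: 65326.9 Mb = 8165.9 MB.
= 7.605 GiB.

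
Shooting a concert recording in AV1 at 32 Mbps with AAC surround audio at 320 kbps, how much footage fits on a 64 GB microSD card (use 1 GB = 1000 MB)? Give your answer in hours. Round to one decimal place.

4.4 hours

Audio: 320 kbps = 0.320 Mbps.
Total bitrate: 32 + 0.320 = 32.320 Mbps.
Capacity: 64 GB = 512,000 Mb.
Recording time: 512,000 / 32.320 = 15,842 s ≈ 4.40 hours.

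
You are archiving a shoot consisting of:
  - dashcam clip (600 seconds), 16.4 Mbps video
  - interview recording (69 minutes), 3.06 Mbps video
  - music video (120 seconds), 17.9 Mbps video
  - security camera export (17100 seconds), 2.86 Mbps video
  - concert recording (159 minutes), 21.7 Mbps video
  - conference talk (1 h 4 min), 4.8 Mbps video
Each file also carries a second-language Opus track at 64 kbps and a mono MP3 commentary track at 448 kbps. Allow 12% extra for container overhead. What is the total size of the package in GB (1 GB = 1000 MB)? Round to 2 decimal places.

Audio total: 64 + 448 = 512 kbps = 0.512 Mbps.
dashcam clip: 16.912 Mbps × 600 s × 1.12 = 11364.9 Mb
interview recording: 3.572 Mbps × 4140 s × 1.12 = 16562.6 Mb
music video: 18.412 Mbps × 120 s × 1.12 = 2474.6 Mb
security camera export: 3.372 Mbps × 17100 s × 1.12 = 64580.5 Mb
concert recording: 22.212 Mbps × 9540 s × 1.12 = 237330.8 Mb
conference talk: 5.312 Mbps × 3840 s × 1.12 = 22845.8 Mb
Total: 355159.3 Mb = 44394.9 MB.
= 44.39 GB.

44.39 GB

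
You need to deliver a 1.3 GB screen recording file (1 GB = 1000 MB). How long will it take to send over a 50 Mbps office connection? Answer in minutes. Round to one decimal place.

File: 1.3 GB = 10400.0 Mb.
At 50 Mbps: 10400.0 / 50 = 208.0 s ≈ 3.47 minutes.

3.5 minutes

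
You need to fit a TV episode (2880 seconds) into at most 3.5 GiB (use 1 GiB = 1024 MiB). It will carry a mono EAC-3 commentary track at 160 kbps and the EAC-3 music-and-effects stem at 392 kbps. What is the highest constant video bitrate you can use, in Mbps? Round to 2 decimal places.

9.89 Mbps

Budget: 3.5 GiB = 30064.8 Mb.
Total bitrate budget: 30064.8 Mb / 2880 s = 10.439 Mbps.
Audio total: 160 + 392 = 552 kbps = 0.552 Mbps.
Video: 10.439 − 0.552 = 9.887 Mbps.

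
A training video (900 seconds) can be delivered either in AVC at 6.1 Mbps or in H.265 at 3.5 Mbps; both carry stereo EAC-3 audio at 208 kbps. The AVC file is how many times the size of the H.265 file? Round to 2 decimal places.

1.70

Audio: 208 kbps = 0.208 Mbps.
AVC: 6.308 Mbps × 900 s = 5677.2 Mb = 0.710 GB.
H.265: 3.708 Mbps × 900 s = 3337.2 Mb = 0.417 GB.
Ratio: 0.710 / 0.417 = 1.701.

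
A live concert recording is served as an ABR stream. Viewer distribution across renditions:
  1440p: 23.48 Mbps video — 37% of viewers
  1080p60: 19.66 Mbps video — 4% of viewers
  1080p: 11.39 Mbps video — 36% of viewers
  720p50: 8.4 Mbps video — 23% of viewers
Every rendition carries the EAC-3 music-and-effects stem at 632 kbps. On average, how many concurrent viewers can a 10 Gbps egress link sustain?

619

Audio: 632 kbps = 0.632 Mbps.
Average per-viewer bitrate: 0.37×24.112 + 0.04×20.292 + 0.36×12.022 + 0.23×9.032 = 16.138 Mbps.
10 Gbps = 10,000 Mbps; 10,000 / 16.138 = 619.64 → 619.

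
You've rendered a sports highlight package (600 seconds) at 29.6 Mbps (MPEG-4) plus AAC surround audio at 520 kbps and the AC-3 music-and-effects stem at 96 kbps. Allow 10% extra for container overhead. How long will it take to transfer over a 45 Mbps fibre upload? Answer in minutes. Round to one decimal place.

7.4 minutes

Audio total: 520 + 96 = 616 kbps = 0.616 Mbps.
Total bitrate: 30.216 Mbps.
File: 30.216 Mbps × 600 s = 18129.6 Mb.
With 10% container overhead: ×1.10. → 19942.6 Mb.
At 45 Mbps: 19942.6 / 45 = 443.2 s ≈ 7.39 minutes.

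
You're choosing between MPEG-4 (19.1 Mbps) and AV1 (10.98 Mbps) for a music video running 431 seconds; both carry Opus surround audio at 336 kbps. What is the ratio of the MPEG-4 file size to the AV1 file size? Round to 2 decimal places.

1.72

Audio: 336 kbps = 0.336 Mbps.
MPEG-4: 19.436 Mbps × 431 s = 8376.9 Mb = 1.047 GB.
AV1: 11.316 Mbps × 431 s = 4877.2 Mb = 0.610 GB.
Ratio: 1.047 / 0.610 = 1.718.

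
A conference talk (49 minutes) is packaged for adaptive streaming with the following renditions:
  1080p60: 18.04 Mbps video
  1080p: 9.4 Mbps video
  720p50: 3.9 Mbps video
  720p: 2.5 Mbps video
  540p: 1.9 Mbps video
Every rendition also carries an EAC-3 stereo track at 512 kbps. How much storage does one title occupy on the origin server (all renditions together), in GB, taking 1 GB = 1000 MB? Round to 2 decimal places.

14.08 GB

49 min = 2940 s
Audio: 512 kbps = 0.512 Mbps.
Sum of rendition bitrates: (18.04+0.512) + (9.4+0.512) + (3.9+0.512) + (2.5+0.512) + (1.9+0.512) = 38.300 Mbps.
× 2940 s = 112,602 Mb = 14,075 MB = 14.08 GB.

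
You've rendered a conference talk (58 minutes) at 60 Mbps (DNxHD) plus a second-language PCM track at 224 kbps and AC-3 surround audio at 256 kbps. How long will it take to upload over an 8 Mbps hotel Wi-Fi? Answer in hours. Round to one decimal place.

58 min = 3480 s
Audio total: 224 + 256 = 480 kbps = 0.480 Mbps.
Total bitrate: 60.480 Mbps.
File: 60.480 Mbps × 3480 s = 210470.4 Mb.
At 8 Mbps: 210470.4 / 8 = 26308.8 s ≈ 7.31 hours.

7.3 hours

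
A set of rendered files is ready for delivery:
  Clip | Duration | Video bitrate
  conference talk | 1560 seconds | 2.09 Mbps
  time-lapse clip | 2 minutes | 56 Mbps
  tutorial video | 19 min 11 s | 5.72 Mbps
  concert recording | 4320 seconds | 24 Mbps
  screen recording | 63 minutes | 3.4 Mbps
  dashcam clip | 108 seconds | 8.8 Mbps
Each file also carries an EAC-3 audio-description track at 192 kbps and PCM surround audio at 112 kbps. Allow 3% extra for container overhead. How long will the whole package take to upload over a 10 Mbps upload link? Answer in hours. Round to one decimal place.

3.9 hours

Audio total: 192 + 112 = 304 kbps = 0.304 Mbps.
conference talk: 2.394 Mbps × 1560 s × 1.03 = 3846.7 Mb
time-lapse clip: 56.304 Mbps × 120 s × 1.03 = 6959.2 Mb
tutorial video: 6.024 Mbps × 1151 s × 1.03 = 7141.6 Mb
concert recording: 24.304 Mbps × 4320 s × 1.03 = 108143.1 Mb
screen recording: 3.704 Mbps × 3780 s × 1.03 = 14421.2 Mb
dashcam clip: 9.104 Mbps × 108 s × 1.03 = 1012.7 Mb
Total: 141524.4 Mb = 17690.6 MB.
At 10 Mbps: 141524.4 / 10 = 14152 s ≈ 3.93 hours.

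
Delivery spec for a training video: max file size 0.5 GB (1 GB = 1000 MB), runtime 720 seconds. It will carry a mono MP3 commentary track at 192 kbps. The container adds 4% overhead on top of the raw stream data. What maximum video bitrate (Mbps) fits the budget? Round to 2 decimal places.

5.15 Mbps

Budget: 0.5 GB = 4000.0 Mb.
Stream payload after overhead: 4000.0 / 1.04 = 3846.2 Mb.
Total bitrate budget: 3846.2 Mb / 720 s = 5.342 Mbps.
Audio: 192 kbps = 0.192 Mbps.
Video: 5.342 − 0.192 = 5.150 Mbps.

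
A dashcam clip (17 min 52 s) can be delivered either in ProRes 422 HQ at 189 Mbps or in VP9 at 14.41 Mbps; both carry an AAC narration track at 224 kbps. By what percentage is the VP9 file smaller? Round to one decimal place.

17 min 52 s = 1072 s
Audio: 224 kbps = 0.224 Mbps.
ProRes 422 HQ: 189.224 Mbps × 1072 s = 202848.1 Mb = 25.356 GB.
VP9: 14.634 Mbps × 1072 s = 15687.6 Mb = 1.961 GB.
Reduction: (1 − 1.961/25.356) × 100 = 92.27%.

92.3%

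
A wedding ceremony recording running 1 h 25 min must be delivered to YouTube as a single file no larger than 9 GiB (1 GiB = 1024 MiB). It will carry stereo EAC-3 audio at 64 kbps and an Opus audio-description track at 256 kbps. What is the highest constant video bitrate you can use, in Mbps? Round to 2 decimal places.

14.84 Mbps

Budget: 9 GiB = 77309.4 Mb.
1 h 25 min = 85 min = 5100 s
Total bitrate budget: 77309.4 Mb / 5100 s = 15.159 Mbps.
Audio total: 64 + 256 = 320 kbps = 0.320 Mbps.
Video: 15.159 − 0.320 = 14.839 Mbps.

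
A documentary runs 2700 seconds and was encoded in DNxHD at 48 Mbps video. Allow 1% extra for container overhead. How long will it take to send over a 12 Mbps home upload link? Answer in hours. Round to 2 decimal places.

File: 48.000 Mbps × 2700 s = 129600.0 Mb.
With 1% container overhead: ×1.01. → 130896.0 Mb.
At 12 Mbps: 130896.0 / 12 = 10908.0 s ≈ 3.03 hours.

3.03 hours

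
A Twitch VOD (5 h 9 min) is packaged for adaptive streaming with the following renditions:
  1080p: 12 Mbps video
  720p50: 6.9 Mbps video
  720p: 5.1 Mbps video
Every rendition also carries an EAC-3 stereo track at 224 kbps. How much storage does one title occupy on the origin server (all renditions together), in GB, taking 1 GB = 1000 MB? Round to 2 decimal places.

5 h 9 min = 309 min = 18540 s
Audio: 224 kbps = 0.224 Mbps.
Sum of rendition bitrates: (12+0.224) + (6.9+0.224) + (5.1+0.224) = 24.672 Mbps.
× 18540 s = 457,419 Mb = 57,177 MB = 57.18 GB.

57.18 GB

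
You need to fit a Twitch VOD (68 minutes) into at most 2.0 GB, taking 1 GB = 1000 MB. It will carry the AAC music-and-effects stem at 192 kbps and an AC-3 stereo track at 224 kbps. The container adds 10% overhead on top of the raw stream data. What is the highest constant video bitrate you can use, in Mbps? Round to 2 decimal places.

Budget: 2.0 GB = 16000.0 Mb.
Stream payload after overhead: 16000.0 / 1.10 = 14545.5 Mb.
68 min = 4080 s
Total bitrate budget: 14545.5 Mb / 4080 s = 3.565 Mbps.
Audio total: 192 + 224 = 416 kbps = 0.416 Mbps.
Video: 3.565 − 0.416 = 3.149 Mbps.

3.15 Mbps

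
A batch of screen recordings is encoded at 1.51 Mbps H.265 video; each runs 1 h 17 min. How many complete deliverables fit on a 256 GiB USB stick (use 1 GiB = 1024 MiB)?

315

1 h 17 min = 77 min = 4620 s
Per item: 1.510 Mbps × 4620 s = 6,976 Mb = 872.0 MB.
Capacity: 256 GiB = 2,199,023 Mb; 315.22 items → 315 complete.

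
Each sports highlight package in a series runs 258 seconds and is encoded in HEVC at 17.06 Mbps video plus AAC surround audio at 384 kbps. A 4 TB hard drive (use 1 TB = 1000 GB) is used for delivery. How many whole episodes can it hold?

Audio: 384 kbps = 0.384 Mbps.
Total bitrate: 17.444 Mbps.
Per item: 17.444 Mbps × 258 s = 4,501 Mb = 562.6 MB.
Capacity: 4 TB = 32,000,000 Mb; 7110.24 items → 7110 complete.

7110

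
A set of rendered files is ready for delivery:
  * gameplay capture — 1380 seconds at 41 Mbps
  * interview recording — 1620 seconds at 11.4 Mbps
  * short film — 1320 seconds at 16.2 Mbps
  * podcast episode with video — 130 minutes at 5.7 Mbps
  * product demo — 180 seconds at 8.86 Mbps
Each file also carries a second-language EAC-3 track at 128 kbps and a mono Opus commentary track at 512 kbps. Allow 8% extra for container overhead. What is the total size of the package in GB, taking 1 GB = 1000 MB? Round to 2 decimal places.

20.30 GB

Audio total: 128 + 512 = 640 kbps = 0.640 Mbps.
gameplay capture: 41.640 Mbps × 1380 s × 1.08 = 62060.3 Mb
interview recording: 12.040 Mbps × 1620 s × 1.08 = 21065.2 Mb
short film: 16.840 Mbps × 1320 s × 1.08 = 24007.1 Mb
podcast episode with video: 6.340 Mbps × 7800 s × 1.08 = 53408.2 Mb
product demo: 9.500 Mbps × 180 s × 1.08 = 1846.8 Mb
Total: 162387.5 Mb = 20298.4 MB.
= 20.30 GB.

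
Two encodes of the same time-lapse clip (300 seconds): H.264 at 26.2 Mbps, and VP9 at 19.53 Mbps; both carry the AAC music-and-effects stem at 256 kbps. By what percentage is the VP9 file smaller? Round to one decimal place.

25.2%

Audio: 256 kbps = 0.256 Mbps.
H.264: 26.456 Mbps × 300 s = 7936.8 Mb = 0.924 GiB.
VP9: 19.786 Mbps × 300 s = 5935.8 Mb = 0.691 GiB.
Reduction: (1 − 0.691/0.924) × 100 = 25.21%.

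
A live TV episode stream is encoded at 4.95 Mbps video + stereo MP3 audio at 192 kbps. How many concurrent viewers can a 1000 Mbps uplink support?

Audio: 192 kbps = 0.192 Mbps.
Per-viewer media rate: 5.142 Mbps.
1000 Mbps = 1,000 Mbps; 1,000 / 5.142 = 194.48 → 194 viewers.

194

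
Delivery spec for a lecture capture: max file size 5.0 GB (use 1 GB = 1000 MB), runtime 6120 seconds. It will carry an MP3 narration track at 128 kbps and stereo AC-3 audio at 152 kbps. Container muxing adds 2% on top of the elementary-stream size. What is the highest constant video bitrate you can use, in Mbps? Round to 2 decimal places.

Budget: 5.0 GB = 40000.0 Mb.
Stream payload after overhead: 40000.0 / 1.02 = 39215.7 Mb.
Total bitrate budget: 39215.7 Mb / 6120 s = 6.408 Mbps.
Audio total: 128 + 152 = 280 kbps = 0.280 Mbps.
Video: 6.408 − 0.280 = 6.128 Mbps.

6.13 Mbps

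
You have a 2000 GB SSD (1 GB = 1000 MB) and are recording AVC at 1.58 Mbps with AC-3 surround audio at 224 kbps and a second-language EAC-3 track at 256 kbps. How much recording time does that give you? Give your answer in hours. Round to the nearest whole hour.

Audio total: 224 + 256 = 480 kbps = 0.480 Mbps.
Total bitrate: 1.58 + 0.480 = 2.060 Mbps.
Capacity: 2000 GB = 16,000,000 Mb.
Recording time: 16,000,000 / 2.060 = 7,766,990 s ≈ 2,157 hours.

2157 hours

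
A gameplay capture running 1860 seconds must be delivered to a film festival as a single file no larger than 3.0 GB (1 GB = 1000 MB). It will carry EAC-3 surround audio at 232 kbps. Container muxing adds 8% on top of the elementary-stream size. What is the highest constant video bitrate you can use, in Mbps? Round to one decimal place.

Budget: 3.0 GB = 24000.0 Mb.
Stream payload after overhead: 24000.0 / 1.08 = 22222.2 Mb.
Total bitrate budget: 22222.2 Mb / 1860 s = 11.947 Mbps.
Audio: 232 kbps = 0.232 Mbps.
Video: 11.947 − 0.232 = 11.715 Mbps.

11.7 Mbps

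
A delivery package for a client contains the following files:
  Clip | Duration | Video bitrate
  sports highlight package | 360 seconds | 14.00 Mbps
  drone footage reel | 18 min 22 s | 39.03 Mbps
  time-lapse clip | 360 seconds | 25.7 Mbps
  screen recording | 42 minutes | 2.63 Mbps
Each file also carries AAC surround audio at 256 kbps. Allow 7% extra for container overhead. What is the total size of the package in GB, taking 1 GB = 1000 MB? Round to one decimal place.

8.7 GB

Audio: 256 kbps = 0.256 Mbps.
sports highlight package: 14.256 Mbps × 360 s × 1.07 = 5491.4 Mb
drone footage reel: 39.286 Mbps × 1102 s × 1.07 = 46323.7 Mb
time-lapse clip: 25.956 Mbps × 360 s × 1.07 = 9998.3 Mb
screen recording: 2.886 Mbps × 2520 s × 1.07 = 7781.8 Mb
Total: 69595.2 Mb = 8699.4 MB.
= 8.699 GB.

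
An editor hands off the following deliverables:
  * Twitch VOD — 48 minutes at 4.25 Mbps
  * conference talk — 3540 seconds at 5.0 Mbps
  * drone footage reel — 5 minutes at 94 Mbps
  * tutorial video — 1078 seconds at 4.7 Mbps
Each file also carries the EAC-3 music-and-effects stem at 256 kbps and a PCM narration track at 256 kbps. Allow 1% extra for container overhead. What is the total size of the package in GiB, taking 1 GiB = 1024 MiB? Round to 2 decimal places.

Audio total: 256 + 256 = 512 kbps = 0.512 Mbps.
Twitch VOD: 4.762 Mbps × 2880 s × 1.01 = 13851.7 Mb
conference talk: 5.512 Mbps × 3540 s × 1.01 = 19707.6 Mb
drone footage reel: 94.512 Mbps × 300 s × 1.01 = 28637.1 Mb
tutorial video: 5.212 Mbps × 1078 s × 1.01 = 5674.7 Mb
Total: 67871.2 Mb = 8483.9 MB.
= 7.901 GiB.

7.90 GiB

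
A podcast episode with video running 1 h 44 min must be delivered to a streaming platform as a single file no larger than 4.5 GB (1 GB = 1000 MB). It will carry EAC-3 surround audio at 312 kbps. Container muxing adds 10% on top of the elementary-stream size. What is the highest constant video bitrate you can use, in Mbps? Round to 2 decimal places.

Budget: 4.5 GB = 36000.0 Mb.
Stream payload after overhead: 36000.0 / 1.10 = 32727.3 Mb.
1 h 44 min = 104 min = 6240 s
Total bitrate budget: 32727.3 Mb / 6240 s = 5.245 Mbps.
Audio: 312 kbps = 0.312 Mbps.
Video: 5.245 − 0.312 = 4.933 Mbps.

4.93 Mbps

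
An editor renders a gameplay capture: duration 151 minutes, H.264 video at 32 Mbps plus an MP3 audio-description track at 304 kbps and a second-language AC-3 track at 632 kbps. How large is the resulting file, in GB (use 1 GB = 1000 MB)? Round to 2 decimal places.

37.30 GB

151 min = 9060 s
Audio total: 304 + 632 = 936 kbps = 0.936 Mbps.
Total bitrate: 32 + 0.936 = 32.936 Mbps.
Stream data: 32.936 Mbps × 9060 s = 298400.2 Mb.
298,400 Mb ÷ 8 = 37,300 MB → 37.30 GB.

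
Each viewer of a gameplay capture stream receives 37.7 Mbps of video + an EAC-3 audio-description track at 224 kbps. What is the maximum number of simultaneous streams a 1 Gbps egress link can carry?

26

Audio: 224 kbps = 0.224 Mbps.
Per-viewer media rate: 37.924 Mbps.
1 Gbps = 1,000 Mbps; 1,000 / 37.924 = 26.37 → 26 viewers.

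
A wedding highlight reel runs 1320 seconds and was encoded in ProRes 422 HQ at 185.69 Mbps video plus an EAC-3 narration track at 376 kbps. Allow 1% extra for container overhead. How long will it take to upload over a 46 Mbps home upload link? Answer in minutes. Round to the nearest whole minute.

Audio: 376 kbps = 0.376 Mbps.
Total bitrate: 186.066 Mbps.
File: 186.066 Mbps × 1320 s = 245607.1 Mb.
With 1% container overhead: ×1.01. → 248063.2 Mb.
At 46 Mbps: 248063.2 / 46 = 5392.7 s ≈ 89.9 minutes.

90 minutes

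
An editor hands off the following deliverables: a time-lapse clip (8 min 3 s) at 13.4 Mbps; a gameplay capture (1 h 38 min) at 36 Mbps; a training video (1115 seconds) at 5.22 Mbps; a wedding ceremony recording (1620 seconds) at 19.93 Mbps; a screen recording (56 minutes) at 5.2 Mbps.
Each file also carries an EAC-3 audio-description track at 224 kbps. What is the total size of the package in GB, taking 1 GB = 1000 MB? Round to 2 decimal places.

Audio: 224 kbps = 0.224 Mbps.
time-lapse clip: 13.624 Mbps × 483 s = 6580.4 Mb
gameplay capture: 36.224 Mbps × 5880 s = 212997.1 Mb
training video: 5.444 Mbps × 1115 s = 6070.1 Mb
wedding ceremony recording: 20.154 Mbps × 1620 s = 32649.5 Mb
screen recording: 5.424 Mbps × 3360 s = 18224.6 Mb
Total: 276521.7 Mb = 34565.2 MB.
= 34.57 GB.

34.57 GB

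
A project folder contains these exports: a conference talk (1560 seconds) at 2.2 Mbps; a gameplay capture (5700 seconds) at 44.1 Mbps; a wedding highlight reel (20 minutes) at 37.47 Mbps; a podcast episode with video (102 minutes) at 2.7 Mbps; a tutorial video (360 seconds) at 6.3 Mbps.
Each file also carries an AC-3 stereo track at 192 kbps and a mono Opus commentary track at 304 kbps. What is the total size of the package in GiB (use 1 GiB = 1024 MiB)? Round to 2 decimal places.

Audio total: 192 + 304 = 496 kbps = 0.496 Mbps.
conference talk: 2.696 Mbps × 1560 s = 4205.8 Mb
gameplay capture: 44.596 Mbps × 5700 s = 254197.2 Mb
wedding highlight reel: 37.966 Mbps × 1200 s = 45559.2 Mb
podcast episode with video: 3.196 Mbps × 6120 s = 19559.5 Mb
tutorial video: 6.796 Mbps × 360 s = 2446.6 Mb
Total: 325968.2 Mb = 40746.0 MB.
= 37.95 GiB.

37.95 GiB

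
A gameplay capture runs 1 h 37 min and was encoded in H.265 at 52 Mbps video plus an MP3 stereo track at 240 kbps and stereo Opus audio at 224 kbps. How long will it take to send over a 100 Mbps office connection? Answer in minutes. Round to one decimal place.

50.9 minutes

1 h 37 min = 97 min = 5820 s
Audio total: 240 + 224 = 464 kbps = 0.464 Mbps.
Total bitrate: 52.464 Mbps.
File: 52.464 Mbps × 5820 s = 305340.5 Mb.
At 100 Mbps: 305340.5 / 100 = 3053.4 s ≈ 50.9 minutes.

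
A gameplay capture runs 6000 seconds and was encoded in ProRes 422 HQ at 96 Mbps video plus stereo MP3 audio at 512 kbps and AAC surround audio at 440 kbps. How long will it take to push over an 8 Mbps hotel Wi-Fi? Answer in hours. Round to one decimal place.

Audio total: 512 + 440 = 952 kbps = 0.952 Mbps.
Total bitrate: 96.952 Mbps.
File: 96.952 Mbps × 6000 s = 581712.0 Mb.
At 8 Mbps: 581712.0 / 8 = 72714.0 s ≈ 20.2 hours.

20.2 hours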